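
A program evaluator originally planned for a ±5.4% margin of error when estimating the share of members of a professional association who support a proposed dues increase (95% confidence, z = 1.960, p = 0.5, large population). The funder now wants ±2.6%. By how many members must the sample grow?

At ±5.4%: n = 1.960² × 0.2500 / 0.054² ≈ 329.36 → 330.
At ±2.6%: n = 1.960² × 0.2500 / 0.026² ≈ 1420.71 → 1421.
Additional respondents: 1421 − 330 = 1091.

1091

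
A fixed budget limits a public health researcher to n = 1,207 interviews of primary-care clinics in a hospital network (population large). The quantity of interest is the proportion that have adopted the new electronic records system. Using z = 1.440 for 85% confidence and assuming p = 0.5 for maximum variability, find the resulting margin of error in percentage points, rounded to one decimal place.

2.1

SE(p̂) = √[p(1−p)/n] = √[0.2500/1207] = 0.01439.
E = z × SE = 1.440 × 0.01439 = 0.02072, or 2.1 percentage points.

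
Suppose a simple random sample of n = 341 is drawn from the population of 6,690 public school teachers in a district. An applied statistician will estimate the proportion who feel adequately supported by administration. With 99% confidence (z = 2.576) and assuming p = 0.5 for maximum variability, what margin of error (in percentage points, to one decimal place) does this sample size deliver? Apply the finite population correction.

Finite-population factor: (N−n)/(N−1) = (6690−341)/(6690−1) = 0.9492.
SE(p̂) = √[p(1−p)/n · (N−n)/(N−1)] = √[0.2500/341 × 0.9492] = 0.02638.
E = z × SE = 2.576 × 0.02638 = 0.06795 ≈ 6.8 percentage points.

6.8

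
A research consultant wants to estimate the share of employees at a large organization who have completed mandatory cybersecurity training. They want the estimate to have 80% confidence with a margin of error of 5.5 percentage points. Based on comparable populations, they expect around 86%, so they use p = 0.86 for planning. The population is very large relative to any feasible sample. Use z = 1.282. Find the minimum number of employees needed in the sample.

66

With p = 0.86, p(1−p) = 0.1204.
n = z²·p(1−p)/E² = 1.282² × 0.1204 / 0.055² = 1.6435 × 0.1204 / 0.003025 ≈ 65.41.
Rounding up gives n = 66.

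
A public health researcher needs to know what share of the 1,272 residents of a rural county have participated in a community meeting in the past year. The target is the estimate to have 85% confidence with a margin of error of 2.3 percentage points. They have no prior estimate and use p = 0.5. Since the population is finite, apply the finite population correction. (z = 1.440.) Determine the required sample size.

Unadjusted: n₀ = 1.440² × 0.50 × 0.50 / 0.023² ≈ 979.96, so n₀ = 980.
Finite population correction with N = 1,272: n = n₀ / (1 + (n₀−1)/N) = 980 / (1 + 979/1272) = 980 / 1.7697 ≈ 553.78.
Rounding up, n = 554.

554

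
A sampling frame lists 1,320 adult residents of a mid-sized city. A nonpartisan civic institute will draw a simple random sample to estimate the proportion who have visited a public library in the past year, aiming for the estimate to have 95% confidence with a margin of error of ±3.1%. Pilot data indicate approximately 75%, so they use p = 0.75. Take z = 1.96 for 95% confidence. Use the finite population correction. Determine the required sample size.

Unadjusted: n₀ = 1.96² × 0.75 × 0.25 / 0.031² ≈ 749.53, so n₀ = 750.
Finite population correction with N = 1,320: n = n₀ / (1 + (n₀−1)/N) = 750 / (1 + 749/1320) = 750 / 1.5674 ≈ 478.49.
Rounding up, n = 479.

479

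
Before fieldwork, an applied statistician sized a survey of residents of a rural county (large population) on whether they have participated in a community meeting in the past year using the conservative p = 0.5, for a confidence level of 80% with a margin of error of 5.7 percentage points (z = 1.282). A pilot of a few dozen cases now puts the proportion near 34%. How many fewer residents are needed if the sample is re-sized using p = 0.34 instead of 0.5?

Conservative (p = 0.5): n = 1.282² × 0.25 / 0.057² ≈ 126.46 → 127.
Using p = 0.34: p(1−p) = 0.2244, so n = 1.282² × 0.2244 / 0.057² ≈ 113.51 → 114.
Reduction: 127 − 114 = 13.

13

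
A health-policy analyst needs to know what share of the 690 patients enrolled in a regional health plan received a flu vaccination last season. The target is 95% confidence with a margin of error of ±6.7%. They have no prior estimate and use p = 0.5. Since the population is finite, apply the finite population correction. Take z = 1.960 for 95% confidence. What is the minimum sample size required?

Unadjusted: n₀ = 1.960² × 0.50 × 0.50 / 0.067² ≈ 213.95, so n₀ = 214.
Finite population correction with N = 690: n = n₀ / (1 + (n₀−1)/N) = 214 / (1 + 213/690) = 214 / 1.3087 ≈ 163.52.
Rounding up, n = 164.

164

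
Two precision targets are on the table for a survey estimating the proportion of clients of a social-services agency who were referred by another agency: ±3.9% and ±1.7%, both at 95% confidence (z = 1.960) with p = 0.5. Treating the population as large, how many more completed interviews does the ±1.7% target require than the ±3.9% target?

At ±3.9%: n = 1.960² × 0.2500 / 0.039² ≈ 631.43 → 632.
At ±1.7%: n = 1.960² × 0.2500 / 0.017² ≈ 3323.18 → 3324.
Additional respondents: 3324 − 632 = 2692.

2692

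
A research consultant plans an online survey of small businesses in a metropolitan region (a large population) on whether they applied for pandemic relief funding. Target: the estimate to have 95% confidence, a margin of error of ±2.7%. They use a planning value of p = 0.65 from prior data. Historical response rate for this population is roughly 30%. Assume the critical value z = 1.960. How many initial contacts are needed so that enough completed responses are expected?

3997

Completed interviews needed: n₀ = 1.960² × 0.2275 / 0.027² ≈ 1198.85 → 1199.
At a 30% response rate, contacts needed = 1199 / 0.30 ≈ 3996.67 → 3997.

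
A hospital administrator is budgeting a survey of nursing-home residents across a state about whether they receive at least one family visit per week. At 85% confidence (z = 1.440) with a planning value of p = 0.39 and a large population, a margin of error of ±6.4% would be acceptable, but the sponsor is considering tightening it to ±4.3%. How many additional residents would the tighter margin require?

At ±6.4%: n = 1.440² × 0.2379 / 0.064² ≈ 120.44 → 121.
At ±4.3%: n = 1.440² × 0.2379 / 0.043² ≈ 266.80 → 267.
Additional respondents: 267 − 121 = 146.

146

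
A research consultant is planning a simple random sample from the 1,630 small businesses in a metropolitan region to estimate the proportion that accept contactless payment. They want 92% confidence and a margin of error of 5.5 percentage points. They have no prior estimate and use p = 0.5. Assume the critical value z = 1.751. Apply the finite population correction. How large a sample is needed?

Unadjusted: n₀ = 1.751² × 0.50 × 0.50 / 0.055² ≈ 253.39, so n₀ = 254.
Finite population correction with N = 1,630: n = n₀ / (1 + (n₀−1)/N) = 254 / (1 + 253/1630) = 254 / 1.1552 ≈ 219.87.
Rounding up, n = 220.

220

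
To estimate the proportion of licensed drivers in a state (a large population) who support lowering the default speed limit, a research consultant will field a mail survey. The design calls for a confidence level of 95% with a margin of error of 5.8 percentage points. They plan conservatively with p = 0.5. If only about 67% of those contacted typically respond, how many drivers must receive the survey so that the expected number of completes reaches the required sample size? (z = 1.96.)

Completed interviews needed: n₀ = 1.96² × 0.2500 / 0.058² ≈ 285.49 → 286.
At a 67% response rate, contacts needed = 286 / 0.67 ≈ 426.87 → 427.

427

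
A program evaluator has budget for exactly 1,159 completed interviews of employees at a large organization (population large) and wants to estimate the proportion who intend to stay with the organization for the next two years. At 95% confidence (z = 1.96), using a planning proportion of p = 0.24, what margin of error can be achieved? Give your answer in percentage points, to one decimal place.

SE(p̂) = √[p(1−p)/n] = √[0.1824/1159] = 0.01255.
E = z × SE = 1.96 × 0.01255 = 0.02459, or 2.5 percentage points.

2.5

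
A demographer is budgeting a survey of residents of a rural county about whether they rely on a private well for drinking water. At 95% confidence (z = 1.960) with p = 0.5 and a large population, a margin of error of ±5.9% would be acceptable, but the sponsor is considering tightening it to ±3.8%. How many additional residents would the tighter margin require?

390

At ±5.9%: n = 1.960² × 0.2500 / 0.059² ≈ 275.90 → 276.
At ±3.8%: n = 1.960² × 0.2500 / 0.038² ≈ 665.10 → 666.
Additional respondents: 666 − 276 = 390.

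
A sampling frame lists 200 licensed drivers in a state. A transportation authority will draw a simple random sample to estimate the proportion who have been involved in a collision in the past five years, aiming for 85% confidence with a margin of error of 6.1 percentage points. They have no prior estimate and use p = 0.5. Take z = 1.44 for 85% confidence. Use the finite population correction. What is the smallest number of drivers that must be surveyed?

Unadjusted: n₀ = 1.44² × 0.50 × 0.50 / 0.061² ≈ 139.32, so n₀ = 140.
Finite population correction with N = 200: n = n₀ / (1 + (n₀−1)/N) = 140 / (1 + 139/200) = 140 / 1.6950 ≈ 82.60.
Rounding up, n = 83.

83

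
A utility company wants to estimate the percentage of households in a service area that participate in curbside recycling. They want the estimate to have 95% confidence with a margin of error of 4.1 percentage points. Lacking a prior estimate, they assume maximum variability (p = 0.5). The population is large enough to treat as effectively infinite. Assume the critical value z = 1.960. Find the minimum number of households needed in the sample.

572

With p = 0.5, p(1−p) = 0.25.
n = z²·p(1−p)/E² = 1.960² × 0.2500 / 0.041² = 3.8416 × 0.2500 / 0.001681 ≈ 571.33.
Rounding up gives n = 572.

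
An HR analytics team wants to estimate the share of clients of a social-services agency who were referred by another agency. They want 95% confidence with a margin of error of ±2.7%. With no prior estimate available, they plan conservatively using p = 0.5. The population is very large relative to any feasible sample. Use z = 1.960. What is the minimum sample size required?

1318

With p = 0.5, p(1−p) = 0.25.
n = z²·p(1−p)/E² = 1.960² × 0.2500 / 0.027² = 3.8416 × 0.2500 / 0.000729 ≈ 1317.42.
Rounding up gives n = 1318.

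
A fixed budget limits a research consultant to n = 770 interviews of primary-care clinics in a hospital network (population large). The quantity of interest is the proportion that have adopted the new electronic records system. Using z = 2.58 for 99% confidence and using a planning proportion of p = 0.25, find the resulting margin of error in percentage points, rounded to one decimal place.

SE(p̂) = √[p(1−p)/n] = √[0.1875/770] = 0.01560.
E = z × SE = 2.58 × 0.01560 = 0.04026, or 4.0 percentage points.

4.0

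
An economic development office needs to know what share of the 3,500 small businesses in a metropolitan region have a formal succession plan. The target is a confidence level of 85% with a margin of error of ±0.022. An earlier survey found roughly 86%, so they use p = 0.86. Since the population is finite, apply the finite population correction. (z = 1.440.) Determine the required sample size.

Unadjusted: n₀ = 1.440² × 0.86 × 0.14 / 0.022² ≈ 515.83, so n₀ = 516.
Finite population correction with N = 3,500: n = n₀ / (1 + (n₀−1)/N) = 516 / (1 + 515/3500) = 516 / 1.1471 ≈ 449.81.
Rounding up, n = 450.

450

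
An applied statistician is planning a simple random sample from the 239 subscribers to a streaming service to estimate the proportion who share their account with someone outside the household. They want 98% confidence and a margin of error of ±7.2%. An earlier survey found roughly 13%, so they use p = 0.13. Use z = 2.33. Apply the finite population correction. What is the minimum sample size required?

Unadjusted: n₀ = 2.33² × 0.13 × 0.87 / 0.072² ≈ 118.44, so n₀ = 119.
Finite population correction with N = 239: n = n₀ / (1 + (n₀−1)/N) = 119 / (1 + 118/239) = 119 / 1.4937 ≈ 79.67.
Rounding up, n = 80.

80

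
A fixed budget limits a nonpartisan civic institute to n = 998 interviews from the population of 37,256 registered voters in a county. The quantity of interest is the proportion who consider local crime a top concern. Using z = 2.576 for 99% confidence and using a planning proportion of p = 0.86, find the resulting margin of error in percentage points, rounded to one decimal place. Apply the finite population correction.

2.8

Finite-population factor: (N−n)/(N−1) = (37256−998)/(37256−1) = 0.9732.
SE(p̂) = √[p(1−p)/n · (N−n)/(N−1)] = √[0.1204/998 × 0.9732] = 0.01084.
E = z × SE = 2.576 × 0.01084 = 0.02791 ≈ 2.8 percentage points.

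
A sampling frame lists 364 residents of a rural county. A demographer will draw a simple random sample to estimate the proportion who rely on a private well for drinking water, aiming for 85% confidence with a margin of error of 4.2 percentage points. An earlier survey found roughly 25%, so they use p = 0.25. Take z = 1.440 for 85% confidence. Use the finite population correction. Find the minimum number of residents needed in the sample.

Unadjusted: n₀ = 1.440² × 0.25 × 0.75 / 0.042² ≈ 220.41, so n₀ = 221.
Finite population correction with N = 364: n = n₀ / (1 + (n₀−1)/N) = 221 / (1 + 220/364) = 221 / 1.6044 ≈ 137.75.
Rounding up, n = 138.

138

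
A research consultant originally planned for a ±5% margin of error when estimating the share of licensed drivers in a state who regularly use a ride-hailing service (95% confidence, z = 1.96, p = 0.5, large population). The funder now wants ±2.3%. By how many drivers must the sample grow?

At ±5%: n = 1.96² × 0.2500 / 0.050² ≈ 384.16 → 385.
At ±2.3%: n = 1.96² × 0.2500 / 0.023² ≈ 1815.50 → 1816.
Additional respondents: 1816 − 385 = 1431.

1431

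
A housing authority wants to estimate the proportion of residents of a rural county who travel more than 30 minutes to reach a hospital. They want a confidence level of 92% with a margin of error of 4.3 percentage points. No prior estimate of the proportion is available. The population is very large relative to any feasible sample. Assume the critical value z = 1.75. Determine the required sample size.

415

With no prior estimate, use p = 0.5, giving p(1−p) = 0.25.
n = z²·p(1−p)/E² = 1.75² × 0.2500 / 0.043² = 3.0625 × 0.2500 / 0.001849 ≈ 414.08.
Rounding up gives n = 415.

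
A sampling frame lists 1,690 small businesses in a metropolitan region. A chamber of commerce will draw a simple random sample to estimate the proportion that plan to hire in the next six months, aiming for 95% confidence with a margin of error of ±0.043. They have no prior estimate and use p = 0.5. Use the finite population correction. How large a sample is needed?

For 95% confidence, z = 1.960.
Unadjusted: n₀ = 1.960² × 0.50 × 0.50 / 0.043² ≈ 519.42, so n₀ = 520.
Finite population correction with N = 1,690: n = n₀ / (1 + (n₀−1)/N) = 520 / (1 + 519/1690) = 520 / 1.3071 ≈ 397.83.
Rounding up, n = 398.

398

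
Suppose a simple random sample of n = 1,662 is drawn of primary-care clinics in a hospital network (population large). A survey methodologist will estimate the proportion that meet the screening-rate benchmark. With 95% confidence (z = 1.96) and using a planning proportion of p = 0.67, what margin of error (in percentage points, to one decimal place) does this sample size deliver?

SE(p̂) = √[p(1−p)/n] = √[0.2211/1662] = 0.01153.
E = z × SE = 1.96 × 0.01153 = 0.02261, or 2.3 percentage points.

2.3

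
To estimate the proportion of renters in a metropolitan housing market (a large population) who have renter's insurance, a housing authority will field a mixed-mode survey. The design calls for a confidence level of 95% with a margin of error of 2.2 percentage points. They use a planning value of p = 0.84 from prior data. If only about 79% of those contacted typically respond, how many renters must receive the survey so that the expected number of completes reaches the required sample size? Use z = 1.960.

1351

Completed interviews needed: n₀ = 1.960² × 0.1344 / 0.022² ≈ 1066.76 → 1067.
At a 79% response rate, contacts needed = 1067 / 0.79 ≈ 1350.63 → 1351.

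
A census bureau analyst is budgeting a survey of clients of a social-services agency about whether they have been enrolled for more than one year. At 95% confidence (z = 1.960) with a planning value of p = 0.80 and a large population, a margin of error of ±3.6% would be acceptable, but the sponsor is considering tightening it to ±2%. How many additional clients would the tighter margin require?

At ±3.6%: n = 1.960² × 0.1600 / 0.036² ≈ 474.27 → 475.
At ±2%: n = 1.960² × 0.1600 / 0.020² ≈ 1536.64 → 1537.
Additional respondents: 1537 − 475 = 1062.

1062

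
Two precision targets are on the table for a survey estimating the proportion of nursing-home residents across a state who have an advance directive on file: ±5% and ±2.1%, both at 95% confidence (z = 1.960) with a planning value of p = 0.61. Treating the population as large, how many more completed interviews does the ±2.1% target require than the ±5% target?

At ±5%: n = 1.960² × 0.2379 / 0.050² ≈ 365.57 → 366.
At ±2.1%: n = 1.960² × 0.2379 / 0.021² ≈ 2072.37 → 2073.
Additional respondents: 2073 − 366 = 1707.

1707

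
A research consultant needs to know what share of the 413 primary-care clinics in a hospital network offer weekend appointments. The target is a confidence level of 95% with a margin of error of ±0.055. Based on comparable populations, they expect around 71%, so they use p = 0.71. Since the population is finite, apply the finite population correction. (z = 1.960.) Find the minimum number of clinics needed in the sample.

161

Unadjusted: n₀ = 1.960² × 0.71 × 0.29 / 0.055² ≈ 261.48, so n₀ = 262.
Finite population correction with N = 413: n = n₀ / (1 + (n₀−1)/N) = 262 / (1 + 261/413) = 262 / 1.6320 ≈ 160.54.
Rounding up, n = 161.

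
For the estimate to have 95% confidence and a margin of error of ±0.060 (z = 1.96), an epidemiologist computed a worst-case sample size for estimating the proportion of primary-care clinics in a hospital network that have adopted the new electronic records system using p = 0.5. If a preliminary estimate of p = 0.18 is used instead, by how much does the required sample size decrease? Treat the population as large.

109

Conservative (p = 0.5): n = 1.96² × 0.25 / 0.060² ≈ 266.78 → 267.
Using p = 0.18: p(1−p) = 0.1476, so n = 1.96² × 0.1476 / 0.060² ≈ 157.51 → 158.
Reduction: 267 − 158 = 109.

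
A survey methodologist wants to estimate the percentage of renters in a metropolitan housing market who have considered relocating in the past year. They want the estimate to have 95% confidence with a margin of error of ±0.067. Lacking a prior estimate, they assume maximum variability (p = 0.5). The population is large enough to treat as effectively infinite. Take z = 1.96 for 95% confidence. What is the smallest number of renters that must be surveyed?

214

With p = 0.5, p(1−p) = 0.25.
n = z²·p(1−p)/E² = 1.96² × 0.2500 / 0.067² = 3.8416 × 0.2500 / 0.004489 ≈ 213.95.
Rounding up gives n = 214.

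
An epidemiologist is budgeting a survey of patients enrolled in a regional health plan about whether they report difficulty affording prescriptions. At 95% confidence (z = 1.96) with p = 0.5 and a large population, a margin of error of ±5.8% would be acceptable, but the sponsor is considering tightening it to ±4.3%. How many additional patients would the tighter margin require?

234

At ±5.8%: n = 1.96² × 0.2500 / 0.058² ≈ 285.49 → 286.
At ±4.3%: n = 1.96² × 0.2500 / 0.043² ≈ 519.42 → 520.
Additional respondents: 520 − 286 = 234.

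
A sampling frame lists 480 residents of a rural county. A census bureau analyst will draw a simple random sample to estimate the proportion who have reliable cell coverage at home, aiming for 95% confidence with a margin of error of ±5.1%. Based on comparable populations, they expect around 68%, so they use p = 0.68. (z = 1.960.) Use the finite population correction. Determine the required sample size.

Unadjusted: n₀ = 1.960² × 0.68 × 0.32 / 0.051² ≈ 321.39, so n₀ = 322.
Finite population correction with N = 480: n = n₀ / (1 + (n₀−1)/N) = 322 / (1 + 321/480) = 322 / 1.6687 ≈ 192.96.
Rounding up, n = 193.

193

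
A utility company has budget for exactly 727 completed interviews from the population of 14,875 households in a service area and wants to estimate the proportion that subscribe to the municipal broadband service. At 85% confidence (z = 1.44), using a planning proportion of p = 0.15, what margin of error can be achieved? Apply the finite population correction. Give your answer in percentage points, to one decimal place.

Finite-population factor: (N−n)/(N−1) = (14875−727)/(14875−1) = 0.9512.
SE(p̂) = √[p(1−p)/n · (N−n)/(N−1)] = √[0.1275/727 × 0.9512] = 0.01292.
E = z × SE = 1.44 × 0.01292 = 0.01860 ≈ 1.9 percentage points.

1.9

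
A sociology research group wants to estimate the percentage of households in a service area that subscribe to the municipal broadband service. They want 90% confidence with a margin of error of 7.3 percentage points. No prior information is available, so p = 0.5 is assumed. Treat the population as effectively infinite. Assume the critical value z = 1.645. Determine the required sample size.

127

With p = 0.5, p(1−p) = 0.25.
n = z²·p(1−p)/E² = 1.645² × 0.2500 / 0.073² = 2.7060 × 0.2500 / 0.005329 ≈ 126.95.
Rounding up gives n = 127.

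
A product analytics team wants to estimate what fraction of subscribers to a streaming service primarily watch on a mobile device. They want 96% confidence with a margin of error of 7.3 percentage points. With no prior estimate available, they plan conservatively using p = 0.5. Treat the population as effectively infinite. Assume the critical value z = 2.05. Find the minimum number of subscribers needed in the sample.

With p = 0.5, p(1−p) = 0.25.
n = z²·p(1−p)/E² = 2.05² × 0.2500 / 0.073² = 4.2025 × 0.2500 / 0.005329 ≈ 197.15.
Rounding up gives n = 198.

198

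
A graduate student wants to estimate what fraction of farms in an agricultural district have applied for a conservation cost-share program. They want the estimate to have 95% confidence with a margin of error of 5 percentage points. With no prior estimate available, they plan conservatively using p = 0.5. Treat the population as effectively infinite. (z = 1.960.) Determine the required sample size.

With p = 0.5, p(1−p) = 0.25.
n = z²·p(1−p)/E² = 1.960² × 0.2500 / 0.050² = 3.8416 × 0.2500 / 0.002500 ≈ 384.16.
Rounding up gives n = 385.

385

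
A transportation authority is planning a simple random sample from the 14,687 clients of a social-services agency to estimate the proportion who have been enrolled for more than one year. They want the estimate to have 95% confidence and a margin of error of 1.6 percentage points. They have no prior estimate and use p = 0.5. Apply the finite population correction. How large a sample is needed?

For 95% confidence, z = 1.960.
Unadjusted: n₀ = 1.960² × 0.50 × 0.50 / 0.016² ≈ 3751.56, so n₀ = 3752.
Finite population correction with N = 14,687: n = n₀ / (1 + (n₀−1)/N) = 3752 / (1 + 3751/14687) = 3752 / 1.2554 ≈ 2988.70.
Rounding up, n = 2989.

2989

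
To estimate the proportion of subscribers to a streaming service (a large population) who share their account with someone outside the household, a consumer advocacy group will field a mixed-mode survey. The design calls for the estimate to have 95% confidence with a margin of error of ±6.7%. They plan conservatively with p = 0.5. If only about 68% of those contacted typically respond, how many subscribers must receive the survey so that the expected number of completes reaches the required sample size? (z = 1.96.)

315

Completed interviews needed: n₀ = 1.96² × 0.2500 / 0.067² ≈ 213.95 → 214.
At a 68% response rate, contacts needed = 214 / 0.68 ≈ 314.71 → 315.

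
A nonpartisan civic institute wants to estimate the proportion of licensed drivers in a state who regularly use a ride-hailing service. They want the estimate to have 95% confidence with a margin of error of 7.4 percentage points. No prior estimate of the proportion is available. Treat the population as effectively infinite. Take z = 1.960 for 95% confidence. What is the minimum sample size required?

With no prior estimate, use p = 0.5, giving p(1−p) = 0.25.
n = z²·p(1−p)/E² = 1.960² × 0.2500 / 0.074² = 3.8416 × 0.2500 / 0.005476 ≈ 175.38.
Rounding up gives n = 176.

176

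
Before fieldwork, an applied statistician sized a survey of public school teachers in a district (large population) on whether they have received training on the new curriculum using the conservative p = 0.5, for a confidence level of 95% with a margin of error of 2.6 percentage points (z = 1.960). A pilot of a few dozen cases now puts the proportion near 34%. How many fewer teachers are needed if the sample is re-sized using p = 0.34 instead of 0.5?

Conservative (p = 0.5): n = 1.960² × 0.25 / 0.026² ≈ 1420.71 → 1421.
Using p = 0.34: p(1−p) = 0.2244, so n = 1.960² × 0.2244 / 0.026² ≈ 1275.23 → 1276.
Reduction: 1421 − 1276 = 145.

145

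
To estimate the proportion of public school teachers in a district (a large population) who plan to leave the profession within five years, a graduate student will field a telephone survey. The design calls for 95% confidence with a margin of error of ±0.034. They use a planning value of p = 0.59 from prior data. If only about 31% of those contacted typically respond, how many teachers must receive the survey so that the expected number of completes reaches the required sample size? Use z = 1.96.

2594

Completed interviews needed: n₀ = 1.96² × 0.2419 / 0.034² ≈ 803.88 → 804.
At a 31% response rate, contacts needed = 804 / 0.31 ≈ 2593.55 → 2594.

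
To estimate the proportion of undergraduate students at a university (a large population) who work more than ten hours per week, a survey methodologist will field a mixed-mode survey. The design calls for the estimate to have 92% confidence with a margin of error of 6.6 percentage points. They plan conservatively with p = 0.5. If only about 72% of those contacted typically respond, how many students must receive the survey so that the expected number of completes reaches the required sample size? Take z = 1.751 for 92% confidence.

Completed interviews needed: n₀ = 1.751² × 0.2500 / 0.066² ≈ 175.96 → 176.
At a 72% response rate, contacts needed = 176 / 0.72 ≈ 244.44 → 245.

245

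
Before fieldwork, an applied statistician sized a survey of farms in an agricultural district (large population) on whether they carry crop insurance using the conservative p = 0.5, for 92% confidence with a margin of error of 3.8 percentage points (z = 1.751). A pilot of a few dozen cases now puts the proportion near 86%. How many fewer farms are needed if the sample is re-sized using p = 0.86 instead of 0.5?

275

Conservative (p = 0.5): n = 1.751² × 0.25 / 0.038² ≈ 530.82 → 531.
Using p = 0.86: p(1−p) = 0.1204, so n = 1.751² × 0.1204 / 0.038² ≈ 255.64 → 256.
Reduction: 531 − 256 = 275.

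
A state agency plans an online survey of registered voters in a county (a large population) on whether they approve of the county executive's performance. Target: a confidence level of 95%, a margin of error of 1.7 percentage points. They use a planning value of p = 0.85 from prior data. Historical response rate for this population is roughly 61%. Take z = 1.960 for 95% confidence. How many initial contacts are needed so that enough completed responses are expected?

Completed interviews needed: n₀ = 1.960² × 0.1275 / 0.017² ≈ 1694.82 → 1695.
At a 61% response rate, contacts needed = 1695 / 0.61 ≈ 2778.69 → 2779.

2779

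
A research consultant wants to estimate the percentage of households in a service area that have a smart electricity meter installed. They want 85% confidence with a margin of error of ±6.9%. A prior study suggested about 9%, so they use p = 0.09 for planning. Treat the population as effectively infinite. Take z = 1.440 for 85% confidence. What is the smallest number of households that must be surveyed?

With p = 0.09, p(1−p) = 0.0819.
n = z²·p(1−p)/E² = 1.440² × 0.0819 / 0.069² = 2.0736 × 0.0819 / 0.004761 ≈ 35.67.
Rounding up gives n = 36.

36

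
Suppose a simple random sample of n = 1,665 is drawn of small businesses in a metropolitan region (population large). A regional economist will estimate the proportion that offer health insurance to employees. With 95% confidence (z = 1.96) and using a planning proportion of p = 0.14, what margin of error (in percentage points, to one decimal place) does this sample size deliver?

SE(p̂) = √[p(1−p)/n] = √[0.1204/1665] = 0.00850.
E = z × SE = 1.96 × 0.00850 = 0.01667, or 1.7 percentage points.

1.7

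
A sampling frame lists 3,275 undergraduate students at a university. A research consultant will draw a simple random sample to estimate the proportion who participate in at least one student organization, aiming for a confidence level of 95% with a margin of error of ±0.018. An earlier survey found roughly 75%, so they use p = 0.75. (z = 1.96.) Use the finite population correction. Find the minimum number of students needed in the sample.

Unadjusted: n₀ = 1.96² × 0.75 × 0.25 / 0.018² ≈ 2223.15, so n₀ = 2224.
Finite population correction with N = 3,275: n = n₀ / (1 + (n₀−1)/N) = 2224 / (1 + 2223/3275) = 2224 / 1.6788 ≈ 1324.77.
Rounding up, n = 1325.

1325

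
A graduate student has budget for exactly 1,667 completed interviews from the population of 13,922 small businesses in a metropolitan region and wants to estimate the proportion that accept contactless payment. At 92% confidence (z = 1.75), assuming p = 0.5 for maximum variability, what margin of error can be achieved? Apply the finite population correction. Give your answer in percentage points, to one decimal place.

2.0

Finite-population factor: (N−n)/(N−1) = (13922−1667)/(13922−1) = 0.8803.
SE(p̂) = √[p(1−p)/n · (N−n)/(N−1)] = √[0.2500/1667 × 0.8803] = 0.01149.
E = z × SE = 1.75 × 0.01149 = 0.02011 ≈ 2.0 percentage points.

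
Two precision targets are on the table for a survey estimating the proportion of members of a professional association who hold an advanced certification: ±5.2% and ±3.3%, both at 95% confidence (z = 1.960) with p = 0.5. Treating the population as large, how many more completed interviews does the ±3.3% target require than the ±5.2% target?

526

At ±5.2%: n = 1.960² × 0.2500 / 0.052² ≈ 355.18 → 356.
At ±3.3%: n = 1.960² × 0.2500 / 0.033² ≈ 881.91 → 882.
Additional respondents: 882 − 356 = 526.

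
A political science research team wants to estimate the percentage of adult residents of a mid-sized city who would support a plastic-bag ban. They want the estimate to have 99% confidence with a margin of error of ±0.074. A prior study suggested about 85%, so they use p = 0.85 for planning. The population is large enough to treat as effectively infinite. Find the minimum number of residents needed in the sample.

155

For 99% confidence, z = 2.576.
With p = 0.85, p(1−p) = 0.1275.
n = z²·p(1−p)/E² = 2.576² × 0.1275 / 0.074² = 6.6358 × 0.1275 / 0.005476 ≈ 154.50.
Rounding up gives n = 155.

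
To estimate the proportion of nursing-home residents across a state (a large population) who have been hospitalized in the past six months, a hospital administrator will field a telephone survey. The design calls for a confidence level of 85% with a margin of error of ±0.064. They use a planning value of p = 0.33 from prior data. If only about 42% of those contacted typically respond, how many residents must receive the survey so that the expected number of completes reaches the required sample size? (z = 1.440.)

267

Completed interviews needed: n₀ = 1.440² × 0.2211 / 0.064² ≈ 111.93 → 112.
At a 42% response rate, contacts needed = 112 / 0.42 ≈ 266.67 → 267.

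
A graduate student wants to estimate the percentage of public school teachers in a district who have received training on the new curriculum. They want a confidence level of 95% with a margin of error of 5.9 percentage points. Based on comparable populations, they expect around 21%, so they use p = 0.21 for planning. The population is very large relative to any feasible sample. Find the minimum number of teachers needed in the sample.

184

For 95% confidence, z = 1.960.
With p = 0.21, p(1−p) = 0.1659.
n = z²·p(1−p)/E² = 1.960² × 0.1659 / 0.059² = 3.8416 × 0.1659 / 0.003481 ≈ 183.09.
Rounding up gives n = 184.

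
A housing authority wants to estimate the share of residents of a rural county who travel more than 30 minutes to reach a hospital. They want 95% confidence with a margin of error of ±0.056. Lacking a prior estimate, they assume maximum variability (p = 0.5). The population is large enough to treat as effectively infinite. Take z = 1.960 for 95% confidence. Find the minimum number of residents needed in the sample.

With p = 0.5, p(1−p) = 0.25.
n = z²·p(1−p)/E² = 1.960² × 0.2500 / 0.056² = 3.8416 × 0.2500 / 0.003136 ≈ 306.25.
Rounding up gives n = 307.

307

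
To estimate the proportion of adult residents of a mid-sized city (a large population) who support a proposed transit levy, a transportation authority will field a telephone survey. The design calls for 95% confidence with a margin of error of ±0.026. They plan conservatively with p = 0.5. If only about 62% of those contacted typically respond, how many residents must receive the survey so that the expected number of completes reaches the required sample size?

2292

For 95% confidence, z = 1.960.
Completed interviews needed: n₀ = 1.960² × 0.2500 / 0.026² ≈ 1420.71 → 1421.
At a 62% response rate, contacts needed = 1421 / 0.62 ≈ 2291.94 → 2292.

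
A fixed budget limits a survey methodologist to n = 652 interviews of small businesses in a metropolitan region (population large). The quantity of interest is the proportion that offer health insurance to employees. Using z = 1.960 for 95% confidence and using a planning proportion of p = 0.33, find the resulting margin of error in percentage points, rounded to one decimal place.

SE(p̂) = √[p(1−p)/n] = √[0.2211/652] = 0.01841.
E = z × SE = 1.960 × 0.01841 = 0.03609, or 3.6 percentage points.

3.6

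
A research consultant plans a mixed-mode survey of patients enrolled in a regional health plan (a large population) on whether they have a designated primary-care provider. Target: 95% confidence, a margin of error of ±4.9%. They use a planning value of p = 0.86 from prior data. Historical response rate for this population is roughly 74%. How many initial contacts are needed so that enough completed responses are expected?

261

For 95% confidence, z = 1.96.
Completed interviews needed: n₀ = 1.96² × 0.1204 / 0.049² ≈ 192.64 → 193.
At a 74% response rate, contacts needed = 193 / 0.74 ≈ 260.81 → 261.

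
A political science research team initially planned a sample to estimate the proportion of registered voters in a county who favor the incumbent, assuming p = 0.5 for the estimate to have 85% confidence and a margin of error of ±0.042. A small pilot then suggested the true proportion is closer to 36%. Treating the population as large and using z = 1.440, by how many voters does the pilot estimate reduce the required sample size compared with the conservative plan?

Conservative (p = 0.5): n = 1.440² × 0.25 / 0.042² ≈ 293.88 → 294.
Using p = 0.36: p(1−p) = 0.2304, so n = 1.440² × 0.2304 / 0.042² ≈ 270.84 → 271.
Reduction: 294 − 271 = 23.

23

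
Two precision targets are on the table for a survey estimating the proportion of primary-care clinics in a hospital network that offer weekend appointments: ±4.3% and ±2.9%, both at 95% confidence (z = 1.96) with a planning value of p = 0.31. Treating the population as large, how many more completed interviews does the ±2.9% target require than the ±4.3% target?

533

At ±4.3%: n = 1.96² × 0.2139 / 0.043² ≈ 444.41 → 445.
At ±2.9%: n = 1.96² × 0.2139 / 0.029² ≈ 977.07 → 978.
Additional respondents: 978 − 445 = 533.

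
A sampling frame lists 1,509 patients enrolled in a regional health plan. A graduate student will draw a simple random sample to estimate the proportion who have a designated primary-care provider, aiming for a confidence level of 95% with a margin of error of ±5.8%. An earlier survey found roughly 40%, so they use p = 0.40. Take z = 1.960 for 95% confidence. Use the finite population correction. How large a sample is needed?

Unadjusted: n₀ = 1.960² × 0.40 × 0.60 / 0.058² ≈ 274.07, so n₀ = 275.
Finite population correction with N = 1,509: n = n₀ / (1 + (n₀−1)/N) = 275 / (1 + 274/1509) = 275 / 1.1816 ≈ 232.74.
Rounding up, n = 233.

233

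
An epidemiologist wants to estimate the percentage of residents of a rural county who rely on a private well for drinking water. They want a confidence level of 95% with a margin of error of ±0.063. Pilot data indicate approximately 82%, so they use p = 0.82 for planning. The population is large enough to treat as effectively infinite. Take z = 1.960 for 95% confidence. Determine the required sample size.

With p = 0.82, p(1−p) = 0.1476.
n = z²·p(1−p)/E² = 1.960² × 0.1476 / 0.063² = 3.8416 × 0.1476 / 0.003969 ≈ 142.86.
Rounding up gives n = 143.

143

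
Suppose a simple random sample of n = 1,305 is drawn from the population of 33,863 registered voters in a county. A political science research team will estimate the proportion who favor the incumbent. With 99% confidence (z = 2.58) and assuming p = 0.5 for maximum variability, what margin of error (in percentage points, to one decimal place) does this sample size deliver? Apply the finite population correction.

3.5

Finite-population factor: (N−n)/(N−1) = (33863−1305)/(33863−1) = 0.9615.
SE(p̂) = √[p(1−p)/n · (N−n)/(N−1)] = √[0.2500/1305 × 0.9615] = 0.01357.
E = z × SE = 2.58 × 0.01357 = 0.03502 ≈ 3.5 percentage points.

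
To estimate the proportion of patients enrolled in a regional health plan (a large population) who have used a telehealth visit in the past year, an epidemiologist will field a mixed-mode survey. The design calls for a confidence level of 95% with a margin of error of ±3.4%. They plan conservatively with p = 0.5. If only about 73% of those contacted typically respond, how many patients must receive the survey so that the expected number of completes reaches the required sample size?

1139

For 95% confidence, z = 1.960.
Completed interviews needed: n₀ = 1.960² × 0.2500 / 0.034² ≈ 830.80 → 831.
At a 73% response rate, contacts needed = 831 / 0.73 ≈ 1138.36 → 1139.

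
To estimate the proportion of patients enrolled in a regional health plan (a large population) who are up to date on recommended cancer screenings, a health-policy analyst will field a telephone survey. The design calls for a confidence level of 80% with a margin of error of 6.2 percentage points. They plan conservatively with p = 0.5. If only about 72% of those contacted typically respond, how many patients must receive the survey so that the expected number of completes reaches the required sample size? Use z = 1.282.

149

Completed interviews needed: n₀ = 1.282² × 0.2500 / 0.062² ≈ 106.89 → 107.
At a 72% response rate, contacts needed = 107 / 0.72 ≈ 148.61 → 149.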